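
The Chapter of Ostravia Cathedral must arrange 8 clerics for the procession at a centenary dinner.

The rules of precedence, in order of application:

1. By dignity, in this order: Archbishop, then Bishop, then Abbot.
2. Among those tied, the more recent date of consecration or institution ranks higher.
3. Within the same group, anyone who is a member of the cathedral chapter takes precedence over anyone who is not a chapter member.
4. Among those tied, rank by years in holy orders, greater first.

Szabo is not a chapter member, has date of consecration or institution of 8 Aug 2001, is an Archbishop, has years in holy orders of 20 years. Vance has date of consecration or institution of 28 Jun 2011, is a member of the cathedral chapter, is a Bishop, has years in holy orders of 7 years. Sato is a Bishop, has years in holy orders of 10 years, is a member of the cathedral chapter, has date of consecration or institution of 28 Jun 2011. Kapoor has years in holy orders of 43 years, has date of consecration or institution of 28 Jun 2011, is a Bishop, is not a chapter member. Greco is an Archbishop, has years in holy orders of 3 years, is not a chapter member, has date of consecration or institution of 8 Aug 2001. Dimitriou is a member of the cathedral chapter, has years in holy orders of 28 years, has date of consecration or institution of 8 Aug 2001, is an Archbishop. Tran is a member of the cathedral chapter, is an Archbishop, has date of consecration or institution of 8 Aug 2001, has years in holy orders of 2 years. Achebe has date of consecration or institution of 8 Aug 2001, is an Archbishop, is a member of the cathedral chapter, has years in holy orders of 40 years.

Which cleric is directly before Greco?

By dignity: Achebe, Dimitriou, Tran, Szabo and Greco (Archbishop); then Sato, Vance and Kapoor (Bishop).
Achebe, Dimitriou, Tran, Szabo and Greco all have date of consecration or institution 8 Aug 2001, so the next rule applies.
Among Achebe, Dimitriou, Tran, Szabo and Greco, a member of the cathedral chapter before not a chapter member: Achebe, Dimitriou and Tran (a member of the cathedral chapter) before Szabo and Greco (not a chapter member).
Among Achebe, Dimitriou and Tran, by years in holy orders (higher first): Achebe (40 years) before Dimitriou (28 years) before Tran (2 years).
Among Szabo and Greco, by years in holy orders (higher first): Szabo (20 years) before Greco (3 years).
Sato, Vance and Kapoor all have date of consecration or institution 28 Jun 2011, so the next rule applies.
Among Sato, Vance and Kapoor, a member of the cathedral chapter before not a chapter member: Sato and Vance (a member of the cathedral chapter) before Kapoor (not a chapter member).
Among Sato and Vance, by years in holy orders (higher first): Sato (10 years) before Vance (7 years).
Order: Achebe, Dimitriou, Tran, Szabo, Greco, Sato, Vance, Kapoor.

Szabo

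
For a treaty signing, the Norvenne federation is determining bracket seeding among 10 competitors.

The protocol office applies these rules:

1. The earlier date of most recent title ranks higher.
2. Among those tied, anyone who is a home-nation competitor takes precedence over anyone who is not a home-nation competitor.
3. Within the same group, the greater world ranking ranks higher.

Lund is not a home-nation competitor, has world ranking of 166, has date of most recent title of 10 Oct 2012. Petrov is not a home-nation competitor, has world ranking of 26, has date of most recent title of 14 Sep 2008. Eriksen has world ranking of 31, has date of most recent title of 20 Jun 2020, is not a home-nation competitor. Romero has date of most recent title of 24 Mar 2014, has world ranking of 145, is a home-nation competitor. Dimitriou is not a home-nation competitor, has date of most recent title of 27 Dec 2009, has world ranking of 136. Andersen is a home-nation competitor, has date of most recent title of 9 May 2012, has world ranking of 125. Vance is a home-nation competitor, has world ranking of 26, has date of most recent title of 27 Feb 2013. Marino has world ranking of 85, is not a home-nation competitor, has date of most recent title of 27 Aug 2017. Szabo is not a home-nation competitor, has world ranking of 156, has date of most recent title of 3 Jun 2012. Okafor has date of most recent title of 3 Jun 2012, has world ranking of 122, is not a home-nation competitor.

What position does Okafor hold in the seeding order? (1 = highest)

5

By date of most recent title (earlier first): Petrov (14 Sep 2008); then Dimitriou (27 Dec 2009); then Andersen (9 May 2012); then Szabo and Okafor (both 3 Jun 2012); then Lund (10 Oct 2012); then Vance (27 Feb 2013); then Romero (24 Mar 2014); then Marino (27 Aug 2017); then Eriksen (20 Jun 2020).
Szabo and Okafor are each not a home-nation competitor, so the next rule applies.
Among Szabo and Okafor, by world ranking (higher first): Szabo (156) before Okafor (122).
Order: Petrov, Dimitriou, Andersen, Szabo, Okafor, Lund, Vance, Romero, Marino, Eriksen. So position 5.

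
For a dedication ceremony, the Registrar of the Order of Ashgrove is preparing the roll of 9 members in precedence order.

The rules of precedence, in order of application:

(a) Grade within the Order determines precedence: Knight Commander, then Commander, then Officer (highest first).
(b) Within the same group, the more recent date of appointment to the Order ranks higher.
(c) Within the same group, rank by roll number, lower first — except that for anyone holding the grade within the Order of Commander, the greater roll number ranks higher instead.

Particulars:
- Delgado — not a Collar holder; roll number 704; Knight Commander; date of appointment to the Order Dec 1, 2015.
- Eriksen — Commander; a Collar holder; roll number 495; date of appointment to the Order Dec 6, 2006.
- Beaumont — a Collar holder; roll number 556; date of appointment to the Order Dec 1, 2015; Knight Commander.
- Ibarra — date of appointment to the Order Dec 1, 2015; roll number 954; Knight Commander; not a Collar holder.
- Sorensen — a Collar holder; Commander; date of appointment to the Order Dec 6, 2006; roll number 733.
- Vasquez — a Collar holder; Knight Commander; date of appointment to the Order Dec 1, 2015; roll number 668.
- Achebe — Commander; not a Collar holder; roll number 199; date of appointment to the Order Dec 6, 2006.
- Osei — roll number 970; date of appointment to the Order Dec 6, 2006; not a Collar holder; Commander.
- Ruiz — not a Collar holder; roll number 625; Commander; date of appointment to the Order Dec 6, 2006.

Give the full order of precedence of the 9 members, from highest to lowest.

By grade within the Order: Beaumont, Vasquez, Delgado and Ibarra (Knight Commander); then Osei, Sorensen, Ruiz, Eriksen and Achebe (Commander).
Beaumont, Vasquez, Delgado and Ibarra all have date of appointment to the Order Dec 1, 2015, so the next rule applies.
Among Beaumont, Vasquez, Delgado and Ibarra, by roll number (lower first): Beaumont (556) before Vasquez (668) before Delgado (704) before Ibarra (954).
Osei, Sorensen, Ruiz, Eriksen and Achebe all have date of appointment to the Order Dec 6, 2006, so the next rule applies.
Among Osei, Sorensen, Ruiz, Eriksen and Achebe, by roll number (higher first) (reversed rule for this group): Osei (970) before Sorensen (733) before Ruiz (625) before Eriksen (495) before Achebe (199).
Full order: Beaumont, Vasquez, Delgado, Ibarra, Osei, Sorensen, Ruiz, Eriksen, Achebe.

Beaumont, Vasquez, Delgado, Ibarra, Osei, Sorensen, Ruiz, Eriksen, Achebe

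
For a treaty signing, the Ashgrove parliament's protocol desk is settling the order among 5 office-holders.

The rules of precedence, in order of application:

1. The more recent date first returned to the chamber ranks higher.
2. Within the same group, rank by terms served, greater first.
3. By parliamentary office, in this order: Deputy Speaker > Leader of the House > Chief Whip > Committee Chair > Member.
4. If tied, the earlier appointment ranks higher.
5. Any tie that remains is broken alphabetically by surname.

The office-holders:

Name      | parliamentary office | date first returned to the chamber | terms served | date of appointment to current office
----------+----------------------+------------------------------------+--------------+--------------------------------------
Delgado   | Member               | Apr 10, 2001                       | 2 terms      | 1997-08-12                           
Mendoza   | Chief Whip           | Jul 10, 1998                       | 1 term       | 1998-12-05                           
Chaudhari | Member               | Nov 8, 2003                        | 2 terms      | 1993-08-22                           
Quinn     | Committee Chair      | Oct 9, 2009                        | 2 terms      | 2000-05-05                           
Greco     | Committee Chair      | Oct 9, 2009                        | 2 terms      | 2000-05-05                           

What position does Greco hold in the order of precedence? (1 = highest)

By date first returned to the chamber (later first): Greco and Quinn (both Oct 9, 2009); then Chaudhari (Nov 8, 2003); then Delgado (Apr 10, 2001); then Mendoza (Jul 10, 1998).
Greco and Quinn both have terms served 2 terms, so the next rule applies.
Greco and Quinn are each Committee Chair, so the next rule applies.
Greco and Quinn both have date of appointment to current office 2000-05-05, so the next rule applies.
Among Greco and Quinn, alphabetically by surname: Greco before Quinn.
Order: Greco, Quinn, Chaudhari, Delgado, Mendoza. So position 1.

1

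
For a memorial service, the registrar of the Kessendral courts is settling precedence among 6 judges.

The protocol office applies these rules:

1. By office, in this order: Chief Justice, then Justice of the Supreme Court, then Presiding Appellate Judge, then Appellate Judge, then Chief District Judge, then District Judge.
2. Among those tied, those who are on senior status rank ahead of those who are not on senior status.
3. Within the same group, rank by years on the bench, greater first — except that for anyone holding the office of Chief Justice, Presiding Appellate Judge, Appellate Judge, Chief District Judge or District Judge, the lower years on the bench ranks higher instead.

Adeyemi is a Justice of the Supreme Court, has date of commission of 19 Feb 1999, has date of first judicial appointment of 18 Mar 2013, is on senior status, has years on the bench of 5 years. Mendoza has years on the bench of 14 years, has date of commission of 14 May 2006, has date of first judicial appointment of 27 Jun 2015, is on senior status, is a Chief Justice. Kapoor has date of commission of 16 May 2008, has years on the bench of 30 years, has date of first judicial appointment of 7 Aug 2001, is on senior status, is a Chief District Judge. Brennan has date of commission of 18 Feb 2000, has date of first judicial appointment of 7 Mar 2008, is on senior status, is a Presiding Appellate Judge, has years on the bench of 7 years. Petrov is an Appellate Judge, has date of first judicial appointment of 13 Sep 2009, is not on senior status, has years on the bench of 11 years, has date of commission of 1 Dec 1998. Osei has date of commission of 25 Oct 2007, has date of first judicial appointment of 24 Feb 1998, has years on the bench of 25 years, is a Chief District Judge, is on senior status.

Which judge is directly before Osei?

By office: Mendoza (Chief Justice); then Adeyemi (Justice of the Supreme Court); then Brennan (Presiding Appellate Judge); then Petrov (Appellate Judge); then Osei and Kapoor (Chief District Judge).
Osei and Kapoor are each on senior status, so the next rule applies.
Among Osei and Kapoor, by years on the bench (lower first) (reversed rule for this group): Osei (25 years) before Kapoor (30 years).
Order: Mendoza, Adeyemi, Brennan, Petrov, Osei, Kapoor.

Petrov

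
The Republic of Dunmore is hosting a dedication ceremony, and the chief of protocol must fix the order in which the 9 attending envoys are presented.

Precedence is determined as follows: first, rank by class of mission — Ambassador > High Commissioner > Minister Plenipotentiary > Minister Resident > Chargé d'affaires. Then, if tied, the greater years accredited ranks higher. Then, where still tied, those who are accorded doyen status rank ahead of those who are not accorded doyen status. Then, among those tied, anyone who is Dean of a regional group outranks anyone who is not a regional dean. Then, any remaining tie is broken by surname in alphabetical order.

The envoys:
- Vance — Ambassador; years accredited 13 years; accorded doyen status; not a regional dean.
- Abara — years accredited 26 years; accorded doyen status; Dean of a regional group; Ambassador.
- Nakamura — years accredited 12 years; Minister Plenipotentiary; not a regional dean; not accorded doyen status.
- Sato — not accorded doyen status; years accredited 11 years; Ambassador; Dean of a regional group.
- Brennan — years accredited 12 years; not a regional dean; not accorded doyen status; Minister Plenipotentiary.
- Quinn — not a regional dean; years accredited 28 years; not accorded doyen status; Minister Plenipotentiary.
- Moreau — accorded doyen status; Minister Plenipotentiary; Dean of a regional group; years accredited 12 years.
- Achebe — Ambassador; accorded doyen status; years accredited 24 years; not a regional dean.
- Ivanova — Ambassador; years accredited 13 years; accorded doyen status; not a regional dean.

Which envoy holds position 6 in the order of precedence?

Quinn

By class of mission: Abara, Achebe, Ivanova, Vance and Sato (Ambassador); then Quinn, Moreau, Brennan and Nakamura (Minister Plenipotentiary).
Among Abara, Achebe, Ivanova, Vance and Sato, by years accredited (higher first): Abara (26 years) before Achebe (24 years) before Ivanova and Vance (13 years) before Sato (11 years).
Ivanova and Vance are each accorded doyen status, so the next rule applies.
Ivanova and Vance are each not a regional dean, so the next rule applies.
Among Ivanova and Vance, alphabetically by surname: Ivanova before Vance.
Among Quinn, Moreau, Brennan and Nakamura, by years accredited (higher first): Quinn (28 years) before Moreau, Brennan and Nakamura (12 years).
Among Moreau, Brennan and Nakamura, accorded doyen status before not accorded doyen status: Moreau (accorded doyen status) before Brennan and Nakamura (not accorded doyen status).
Brennan and Nakamura are each not a regional dean, so the next rule applies.
Among Brennan and Nakamura, alphabetically by surname: Brennan before Nakamura.
Order: Abara, Achebe, Ivanova, Vance, Sato, Quinn, Moreau, Brennan, Nakamura.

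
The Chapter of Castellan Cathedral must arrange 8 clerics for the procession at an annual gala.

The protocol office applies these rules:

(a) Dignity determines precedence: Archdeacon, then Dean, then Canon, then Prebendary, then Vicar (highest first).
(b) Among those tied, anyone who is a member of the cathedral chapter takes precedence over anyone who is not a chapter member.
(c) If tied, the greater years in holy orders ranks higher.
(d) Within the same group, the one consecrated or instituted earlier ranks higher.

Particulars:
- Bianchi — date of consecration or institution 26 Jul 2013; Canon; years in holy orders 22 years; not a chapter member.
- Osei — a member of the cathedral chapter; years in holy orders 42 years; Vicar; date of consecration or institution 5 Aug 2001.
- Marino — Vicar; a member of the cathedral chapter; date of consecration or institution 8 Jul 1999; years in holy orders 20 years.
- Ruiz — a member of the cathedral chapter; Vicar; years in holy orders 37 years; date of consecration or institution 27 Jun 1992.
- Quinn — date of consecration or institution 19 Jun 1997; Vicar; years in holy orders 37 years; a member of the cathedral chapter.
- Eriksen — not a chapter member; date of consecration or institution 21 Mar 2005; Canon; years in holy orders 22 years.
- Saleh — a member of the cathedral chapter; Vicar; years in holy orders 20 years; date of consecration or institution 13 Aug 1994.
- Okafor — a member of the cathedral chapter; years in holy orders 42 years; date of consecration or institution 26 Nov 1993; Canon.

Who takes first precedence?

By dignity: Okafor, Eriksen and Bianchi (Canon); then Osei, Ruiz, Quinn, Saleh and Marino (Vicar).
Among Okafor, Eriksen and Bianchi, a member of the cathedral chapter before not a chapter member: Okafor (a member of the cathedral chapter) before Eriksen and Bianchi (not a chapter member).
Eriksen and Bianchi both have years in holy orders 22 years, so the next rule applies.
Among Eriksen and Bianchi, by date of consecration or institution (earlier first): Eriksen (21 Mar 2005) before Bianchi (26 Jul 2013).
Osei, Ruiz, Quinn, Saleh and Marino are each a member of the cathedral chapter, so the next rule applies.
Among Osei, Ruiz, Quinn, Saleh and Marino, by years in holy orders (higher first): Osei (42 years) before Ruiz and Quinn (37 years) before Saleh and Marino (20 years).
Among Ruiz and Quinn, by date of consecration or institution (earlier first): Ruiz (27 Jun 1992) before Quinn (19 Jun 1997).
Among Saleh and Marino, by date of consecration or institution (earlier first): Saleh (13 Aug 1994) before Marino (8 Jul 1999).
Order: Okafor, Eriksen, Bianchi, Osei, Ruiz, Quinn, Saleh, Marino.

Okafor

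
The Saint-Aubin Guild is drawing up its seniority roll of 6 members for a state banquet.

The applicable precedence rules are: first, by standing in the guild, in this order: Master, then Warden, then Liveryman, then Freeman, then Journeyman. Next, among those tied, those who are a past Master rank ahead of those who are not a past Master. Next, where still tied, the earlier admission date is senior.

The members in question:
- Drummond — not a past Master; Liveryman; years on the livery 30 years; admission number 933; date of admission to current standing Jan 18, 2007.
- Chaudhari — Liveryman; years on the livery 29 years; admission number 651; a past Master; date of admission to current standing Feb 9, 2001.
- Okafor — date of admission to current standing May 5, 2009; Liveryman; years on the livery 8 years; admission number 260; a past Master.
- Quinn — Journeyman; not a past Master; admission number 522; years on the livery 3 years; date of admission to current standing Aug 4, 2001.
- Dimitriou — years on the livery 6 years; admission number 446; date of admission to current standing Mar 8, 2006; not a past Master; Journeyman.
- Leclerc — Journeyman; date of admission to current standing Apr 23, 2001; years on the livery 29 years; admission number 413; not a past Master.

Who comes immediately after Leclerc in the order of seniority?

By standing in the guild: Chaudhari, Okafor and Drummond (Liveryman); then Leclerc, Quinn and Dimitriou (Journeyman).
Among Chaudhari, Okafor and Drummond, a past Master before not a past Master: Chaudhari and Okafor (a past Master) before Drummond (not a past Master).
Among Chaudhari and Okafor, by date of admission to current standing (earlier first): Chaudhari (Feb 9, 2001) before Okafor (May 5, 2009).
Leclerc, Quinn and Dimitriou are each not a past Master, so the next rule applies.
Among Leclerc, Quinn and Dimitriou, by date of admission to current standing (earlier first): Leclerc (Apr 23, 2001) before Quinn (Aug 4, 2001) before Dimitriou (Mar 8, 2006).
Order: Chaudhari, Okafor, Drummond, Leclerc, Quinn, Dimitriou.

Quinn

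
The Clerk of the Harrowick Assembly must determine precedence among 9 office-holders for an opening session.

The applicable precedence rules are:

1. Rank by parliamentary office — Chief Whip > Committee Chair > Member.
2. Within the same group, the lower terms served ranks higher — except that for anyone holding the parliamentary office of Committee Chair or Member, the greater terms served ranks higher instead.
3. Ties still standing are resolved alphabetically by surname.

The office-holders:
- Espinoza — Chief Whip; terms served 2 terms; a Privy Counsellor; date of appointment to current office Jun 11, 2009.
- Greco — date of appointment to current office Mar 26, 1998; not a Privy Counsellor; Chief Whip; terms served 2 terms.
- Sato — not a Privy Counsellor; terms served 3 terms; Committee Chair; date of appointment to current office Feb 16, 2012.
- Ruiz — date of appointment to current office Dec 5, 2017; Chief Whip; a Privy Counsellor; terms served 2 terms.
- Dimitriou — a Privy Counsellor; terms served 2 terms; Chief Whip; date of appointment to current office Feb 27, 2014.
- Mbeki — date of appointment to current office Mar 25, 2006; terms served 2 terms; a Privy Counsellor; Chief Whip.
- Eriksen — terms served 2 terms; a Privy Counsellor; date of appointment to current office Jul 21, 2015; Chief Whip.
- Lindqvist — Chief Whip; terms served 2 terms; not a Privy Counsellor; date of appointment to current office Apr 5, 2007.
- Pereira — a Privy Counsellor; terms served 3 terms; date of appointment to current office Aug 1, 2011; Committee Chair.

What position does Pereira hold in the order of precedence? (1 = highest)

8

By parliamentary office: Dimitriou, Eriksen, Espinoza, Greco, Lindqvist, Mbeki and Ruiz (Chief Whip); then Pereira and Sato (Committee Chair).
Dimitriou, Eriksen, Espinoza, Greco, Lindqvist, Mbeki and Ruiz all have terms served 2 terms, so the next rule applies.
Among Dimitriou, Eriksen, Espinoza, Greco, Lindqvist, Mbeki and Ruiz, alphabetically by surname: Dimitriou before Eriksen before Espinoza before Greco before Lindqvist before Mbeki before Ruiz.
Pereira and Sato both have terms served 3 terms, so the next rule applies.
Among Pereira and Sato, alphabetically by surname: Pereira before Sato.
Order: Dimitriou, Eriksen, Espinoza, Greco, Lindqvist, Mbeki, Ruiz, Pereira, Sato. So position 8.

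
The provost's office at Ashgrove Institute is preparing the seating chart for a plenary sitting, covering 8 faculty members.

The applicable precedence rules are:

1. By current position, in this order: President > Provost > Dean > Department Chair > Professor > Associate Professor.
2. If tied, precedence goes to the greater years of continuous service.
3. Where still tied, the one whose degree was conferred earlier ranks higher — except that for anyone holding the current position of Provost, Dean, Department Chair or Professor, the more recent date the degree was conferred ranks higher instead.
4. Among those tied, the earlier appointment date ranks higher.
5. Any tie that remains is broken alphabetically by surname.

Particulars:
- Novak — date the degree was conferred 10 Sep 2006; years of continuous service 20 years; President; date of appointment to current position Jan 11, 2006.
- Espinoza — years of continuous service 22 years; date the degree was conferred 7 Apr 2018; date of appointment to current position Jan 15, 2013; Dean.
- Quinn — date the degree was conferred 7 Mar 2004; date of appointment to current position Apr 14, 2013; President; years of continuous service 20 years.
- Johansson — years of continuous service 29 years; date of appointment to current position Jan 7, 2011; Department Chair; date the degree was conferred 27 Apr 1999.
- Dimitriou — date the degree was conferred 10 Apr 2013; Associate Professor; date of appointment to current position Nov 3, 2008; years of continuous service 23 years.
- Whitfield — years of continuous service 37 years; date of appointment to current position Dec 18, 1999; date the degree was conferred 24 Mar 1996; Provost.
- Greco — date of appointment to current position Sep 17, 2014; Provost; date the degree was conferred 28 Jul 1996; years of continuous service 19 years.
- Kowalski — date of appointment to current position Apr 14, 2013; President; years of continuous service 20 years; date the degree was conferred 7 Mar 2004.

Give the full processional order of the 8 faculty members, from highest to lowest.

Kowalski, Quinn, Novak, Whitfield, Greco, Espinoza, Johansson, Dimitriou

By current position: Kowalski, Quinn and Novak (President); then Whitfield and Greco (Provost); then Espinoza (Dean); then Johansson (Department Chair); then Dimitriou (Associate Professor).
Kowalski, Quinn and Novak all have years of continuous service 20 years, so the next rule applies.
Among Kowalski, Quinn and Novak, by date the degree was conferred (earlier first): Kowalski and Quinn (7 Mar 2004) before Novak (10 Sep 2006).
Kowalski and Quinn both have date of appointment to current position Apr 14, 2013, so the next rule applies.
Among Kowalski and Quinn, alphabetically by surname: Kowalski before Quinn.
Among Whitfield and Greco, by years of continuous service (higher first): Whitfield (37 years) before Greco (19 years).
Full order: Kowalski, Quinn, Novak, Whitfield, Greco, Espinoza, Johansson, Dimitriou.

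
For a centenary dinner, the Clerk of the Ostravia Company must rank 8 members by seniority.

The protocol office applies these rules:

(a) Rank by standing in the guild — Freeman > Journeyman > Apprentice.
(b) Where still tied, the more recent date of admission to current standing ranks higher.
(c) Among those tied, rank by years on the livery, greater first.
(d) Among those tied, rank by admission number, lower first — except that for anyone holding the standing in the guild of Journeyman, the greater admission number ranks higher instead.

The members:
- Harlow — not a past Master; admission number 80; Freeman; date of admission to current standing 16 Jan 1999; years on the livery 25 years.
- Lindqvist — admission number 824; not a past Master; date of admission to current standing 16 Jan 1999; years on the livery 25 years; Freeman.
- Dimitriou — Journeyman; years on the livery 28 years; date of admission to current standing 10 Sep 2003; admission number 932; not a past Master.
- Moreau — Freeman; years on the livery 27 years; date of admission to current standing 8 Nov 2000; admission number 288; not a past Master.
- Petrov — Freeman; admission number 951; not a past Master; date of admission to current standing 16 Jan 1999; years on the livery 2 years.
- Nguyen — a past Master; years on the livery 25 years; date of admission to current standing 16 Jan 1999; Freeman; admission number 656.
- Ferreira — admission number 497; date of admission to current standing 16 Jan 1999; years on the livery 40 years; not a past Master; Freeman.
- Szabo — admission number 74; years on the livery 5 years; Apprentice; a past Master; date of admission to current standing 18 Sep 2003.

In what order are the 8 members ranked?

Moreau, Ferreira, Harlow, Nguyen, Lindqvist, Petrov, Dimitriou, Szabo

By standing in the guild: Moreau, Ferreira, Harlow, Nguyen, Lindqvist and Petrov (Freeman); then Dimitriou (Journeyman); then Szabo (Apprentice).
Among Moreau, Ferreira, Harlow, Nguyen, Lindqvist and Petrov, by date of admission to current standing (later first): Moreau (8 Nov 2000) before Ferreira, Harlow, Nguyen, Lindqvist and Petrov (16 Jan 1999).
Among Ferreira, Harlow, Nguyen, Lindqvist and Petrov, by years on the livery (higher first): Ferreira (40 years) before Harlow, Nguyen and Lindqvist (25 years) before Petrov (2 years).
Among Harlow, Nguyen and Lindqvist, by admission number (lower first): Harlow (80) before Nguyen (656) before Lindqvist (824).
Full order: Moreau, Ferreira, Harlow, Nguyen, Lindqvist, Petrov, Dimitriou, Szabo.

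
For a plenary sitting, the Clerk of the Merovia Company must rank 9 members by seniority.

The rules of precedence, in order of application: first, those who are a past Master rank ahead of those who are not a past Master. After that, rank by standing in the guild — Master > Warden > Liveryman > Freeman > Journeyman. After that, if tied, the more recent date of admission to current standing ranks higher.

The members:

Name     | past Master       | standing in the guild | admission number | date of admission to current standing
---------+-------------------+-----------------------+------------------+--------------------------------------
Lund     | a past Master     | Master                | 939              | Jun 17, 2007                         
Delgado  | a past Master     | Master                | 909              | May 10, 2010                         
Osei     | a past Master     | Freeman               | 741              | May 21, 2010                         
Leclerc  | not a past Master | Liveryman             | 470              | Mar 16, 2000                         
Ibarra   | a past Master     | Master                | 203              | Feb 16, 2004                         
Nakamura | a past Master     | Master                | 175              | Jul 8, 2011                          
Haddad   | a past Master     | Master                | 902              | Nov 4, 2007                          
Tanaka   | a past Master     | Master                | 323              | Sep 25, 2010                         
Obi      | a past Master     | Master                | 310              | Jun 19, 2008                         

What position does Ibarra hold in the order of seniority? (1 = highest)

7

By the first rule: Nakamura, Tanaka, Delgado, Obi, Haddad, Lund, Ibarra and Osei (each a past Master); then Leclerc (not a past Master).
Among Nakamura, Tanaka, Delgado, Obi, Haddad, Lund, Ibarra and Osei, by standing in the guild: Nakamura, Tanaka, Delgado, Obi, Haddad, Lund and Ibarra (Master) before Osei (Freeman).
Among Nakamura, Tanaka, Delgado, Obi, Haddad, Lund and Ibarra, by date of admission to current standing (later first): Nakamura (Jul 8, 2011) before Tanaka (Sep 25, 2010) before Delgado (May 10, 2010) before Obi (Jun 19, 2008) before Haddad (Nov 4, 2007) before Lund (Jun 17, 2007) before Ibarra (Feb 16, 2004).
Order: Nakamura, Tanaka, Delgado, Obi, Haddad, Lund, Ibarra, Osei, Leclerc. So position 7.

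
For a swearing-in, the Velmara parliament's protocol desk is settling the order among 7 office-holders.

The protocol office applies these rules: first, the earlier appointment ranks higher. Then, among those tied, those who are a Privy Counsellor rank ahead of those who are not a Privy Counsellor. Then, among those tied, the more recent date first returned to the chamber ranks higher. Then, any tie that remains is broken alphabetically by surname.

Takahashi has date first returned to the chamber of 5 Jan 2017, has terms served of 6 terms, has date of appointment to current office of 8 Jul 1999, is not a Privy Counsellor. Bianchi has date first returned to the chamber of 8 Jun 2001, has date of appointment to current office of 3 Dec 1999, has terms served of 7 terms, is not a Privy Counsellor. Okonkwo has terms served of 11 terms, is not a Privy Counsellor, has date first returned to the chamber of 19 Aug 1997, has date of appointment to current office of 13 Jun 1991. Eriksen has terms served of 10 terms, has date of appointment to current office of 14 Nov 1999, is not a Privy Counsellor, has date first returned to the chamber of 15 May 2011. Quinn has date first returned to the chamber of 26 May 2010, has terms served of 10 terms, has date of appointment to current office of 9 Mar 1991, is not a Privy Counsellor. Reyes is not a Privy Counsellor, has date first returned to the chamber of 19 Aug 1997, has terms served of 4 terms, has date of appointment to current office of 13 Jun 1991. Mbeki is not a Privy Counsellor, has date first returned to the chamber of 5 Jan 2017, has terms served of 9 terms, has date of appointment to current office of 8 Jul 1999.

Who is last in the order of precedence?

Bianchi

By date of appointment to current office (earlier first): Quinn (9 Mar 1991); then Okonkwo and Reyes (both 13 Jun 1991); then Mbeki and Takahashi (both 8 Jul 1999); then Eriksen (14 Nov 1999); then Bianchi (3 Dec 1999).
Okonkwo and Reyes are each not a Privy Counsellor, so the next rule applies.
Okonkwo and Reyes both have date first returned to the chamber 19 Aug 1997, so the next rule applies.
Among Okonkwo and Reyes, alphabetically by surname: Okonkwo before Reyes.
Mbeki and Takahashi are each not a Privy Counsellor, so the next rule applies.
Mbeki and Takahashi both have date first returned to the chamber 5 Jan 2017, so the next rule applies.
Among Mbeki and Takahashi, alphabetically by surname: Mbeki before Takahashi.
Order: Quinn, Okonkwo, Reyes, Mbeki, Takahashi, Eriksen, Bianchi.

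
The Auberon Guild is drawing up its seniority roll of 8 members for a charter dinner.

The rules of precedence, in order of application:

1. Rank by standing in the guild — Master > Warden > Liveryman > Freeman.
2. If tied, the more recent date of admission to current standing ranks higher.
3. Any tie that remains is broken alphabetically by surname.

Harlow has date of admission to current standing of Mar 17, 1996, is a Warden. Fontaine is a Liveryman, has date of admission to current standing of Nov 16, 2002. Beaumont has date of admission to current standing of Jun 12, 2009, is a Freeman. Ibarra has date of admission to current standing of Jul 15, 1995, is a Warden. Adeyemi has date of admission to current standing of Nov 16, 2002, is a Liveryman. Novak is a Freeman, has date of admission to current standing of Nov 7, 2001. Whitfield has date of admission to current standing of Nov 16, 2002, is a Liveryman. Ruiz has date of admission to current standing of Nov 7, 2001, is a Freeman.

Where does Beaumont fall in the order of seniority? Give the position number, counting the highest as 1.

6

By standing in the guild: Harlow and Ibarra (Warden); then Adeyemi, Fontaine and Whitfield (Liveryman); then Beaumont, Novak and Ruiz (Freeman).
Among Harlow and Ibarra, by date of admission to current standing (later first): Harlow (Mar 17, 1996) before Ibarra (Jul 15, 1995).
Adeyemi, Fontaine and Whitfield all have date of admission to current standing Nov 16, 2002, so the next rule applies.
Among Adeyemi, Fontaine and Whitfield, alphabetically by surname: Adeyemi before Fontaine before Whitfield.
Among Beaumont, Novak and Ruiz, by date of admission to current standing (later first): Beaumont (Jun 12, 2009) before Novak and Ruiz (Nov 7, 2001).
Among Novak and Ruiz, alphabetically by surname: Novak before Ruiz.
Order: Harlow, Ibarra, Adeyemi, Fontaine, Whitfield, Beaumont, Novak, Ruiz. So position 6.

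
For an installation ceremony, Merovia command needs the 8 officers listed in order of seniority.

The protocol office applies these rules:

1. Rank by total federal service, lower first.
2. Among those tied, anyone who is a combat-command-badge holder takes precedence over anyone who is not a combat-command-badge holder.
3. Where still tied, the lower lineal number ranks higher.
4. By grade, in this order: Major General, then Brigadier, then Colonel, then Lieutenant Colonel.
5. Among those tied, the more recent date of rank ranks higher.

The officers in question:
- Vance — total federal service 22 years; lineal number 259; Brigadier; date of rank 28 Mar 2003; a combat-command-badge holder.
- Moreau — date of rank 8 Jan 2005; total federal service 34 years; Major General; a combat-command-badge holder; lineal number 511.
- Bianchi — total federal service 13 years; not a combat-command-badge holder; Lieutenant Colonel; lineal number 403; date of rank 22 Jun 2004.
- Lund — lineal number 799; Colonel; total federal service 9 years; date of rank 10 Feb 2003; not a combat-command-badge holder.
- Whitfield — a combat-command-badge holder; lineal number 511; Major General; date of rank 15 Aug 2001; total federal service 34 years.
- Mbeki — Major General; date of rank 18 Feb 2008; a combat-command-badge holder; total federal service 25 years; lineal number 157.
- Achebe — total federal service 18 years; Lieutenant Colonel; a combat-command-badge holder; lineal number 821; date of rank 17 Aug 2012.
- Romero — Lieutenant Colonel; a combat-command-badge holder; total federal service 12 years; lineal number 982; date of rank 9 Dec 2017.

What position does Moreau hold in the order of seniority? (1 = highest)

7

By total federal service (lower first): Lund (9 years); then Romero (12 years); then Bianchi (13 years); then Achebe (18 years); then Vance (22 years); then Mbeki (25 years); then Moreau and Whitfield (both 34 years).
Moreau and Whitfield are each a combat-command-badge holder, so the next rule applies.
Moreau and Whitfield both have lineal number 511, so the next rule applies.
Moreau and Whitfield are each Major General, so the next rule applies.
Among Moreau and Whitfield, by date of rank (later first): Moreau (8 Jan 2005) before Whitfield (15 Aug 2001).
Order: Lund, Romero, Bianchi, Achebe, Vance, Mbeki, Moreau, Whitfield. So position 7.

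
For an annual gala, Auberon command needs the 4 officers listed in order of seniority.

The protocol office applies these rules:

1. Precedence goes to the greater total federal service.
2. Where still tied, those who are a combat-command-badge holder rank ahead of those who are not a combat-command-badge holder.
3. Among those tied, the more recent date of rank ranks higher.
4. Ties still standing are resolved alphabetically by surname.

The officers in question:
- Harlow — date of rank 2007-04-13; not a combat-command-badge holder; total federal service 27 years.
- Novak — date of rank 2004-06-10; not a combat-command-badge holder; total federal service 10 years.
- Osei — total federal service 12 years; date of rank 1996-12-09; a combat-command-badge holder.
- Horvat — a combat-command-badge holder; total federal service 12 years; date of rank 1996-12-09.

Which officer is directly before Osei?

By total federal service (higher first): Harlow (27 years); then Horvat and Osei (both 12 years); then Novak (10 years).
Horvat and Osei are each a combat-command-badge holder, so the next rule applies.
Horvat and Osei both have date of rank 1996-12-09, so the next rule applies.
Among Horvat and Osei, alphabetically by surname: Horvat before Osei.
Order: Harlow, Horvat, Osei, Novak.

Horvat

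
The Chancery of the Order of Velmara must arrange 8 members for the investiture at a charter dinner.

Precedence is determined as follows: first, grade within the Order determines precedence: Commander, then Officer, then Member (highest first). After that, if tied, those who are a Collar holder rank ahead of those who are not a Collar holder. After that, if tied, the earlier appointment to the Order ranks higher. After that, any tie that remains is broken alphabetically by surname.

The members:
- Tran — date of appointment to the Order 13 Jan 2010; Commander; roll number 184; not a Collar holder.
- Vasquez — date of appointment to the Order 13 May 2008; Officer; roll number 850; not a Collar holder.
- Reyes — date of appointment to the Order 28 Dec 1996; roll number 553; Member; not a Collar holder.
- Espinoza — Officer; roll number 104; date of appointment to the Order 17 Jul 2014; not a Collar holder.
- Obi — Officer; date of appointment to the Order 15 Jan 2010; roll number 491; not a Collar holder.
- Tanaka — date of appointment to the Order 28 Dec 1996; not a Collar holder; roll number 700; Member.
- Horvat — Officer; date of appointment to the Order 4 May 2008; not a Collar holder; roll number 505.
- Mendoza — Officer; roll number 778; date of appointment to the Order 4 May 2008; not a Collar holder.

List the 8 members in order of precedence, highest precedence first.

By grade within the Order: Tran (Commander); then Horvat, Mendoza, Vasquez, Obi and Espinoza (Officer); then Reyes and Tanaka (Member).
Horvat, Mendoza, Vasquez, Obi and Espinoza are each not a Collar holder, so the next rule applies.
Among Horvat, Mendoza, Vasquez, Obi and Espinoza, by date of appointment to the Order (earlier first): Horvat and Mendoza (4 May 2008) before Vasquez (13 May 2008) before Obi (15 Jan 2010) before Espinoza (17 Jul 2014).
Among Horvat and Mendoza, alphabetically by surname: Horvat before Mendoza.
Reyes and Tanaka are each not a Collar holder, so the next rule applies.
Reyes and Tanaka both have date of appointment to the Order 28 Dec 1996, so the next rule applies.
Among Reyes and Tanaka, alphabetically by surname: Reyes before Tanaka.
Full order: Tran, Horvat, Mendoza, Vasquez, Obi, Espinoza, Reyes, Tanaka.

Tran, Horvat, Mendoza, Vasquez, Obi, Espinoza, Reyes, Tanaka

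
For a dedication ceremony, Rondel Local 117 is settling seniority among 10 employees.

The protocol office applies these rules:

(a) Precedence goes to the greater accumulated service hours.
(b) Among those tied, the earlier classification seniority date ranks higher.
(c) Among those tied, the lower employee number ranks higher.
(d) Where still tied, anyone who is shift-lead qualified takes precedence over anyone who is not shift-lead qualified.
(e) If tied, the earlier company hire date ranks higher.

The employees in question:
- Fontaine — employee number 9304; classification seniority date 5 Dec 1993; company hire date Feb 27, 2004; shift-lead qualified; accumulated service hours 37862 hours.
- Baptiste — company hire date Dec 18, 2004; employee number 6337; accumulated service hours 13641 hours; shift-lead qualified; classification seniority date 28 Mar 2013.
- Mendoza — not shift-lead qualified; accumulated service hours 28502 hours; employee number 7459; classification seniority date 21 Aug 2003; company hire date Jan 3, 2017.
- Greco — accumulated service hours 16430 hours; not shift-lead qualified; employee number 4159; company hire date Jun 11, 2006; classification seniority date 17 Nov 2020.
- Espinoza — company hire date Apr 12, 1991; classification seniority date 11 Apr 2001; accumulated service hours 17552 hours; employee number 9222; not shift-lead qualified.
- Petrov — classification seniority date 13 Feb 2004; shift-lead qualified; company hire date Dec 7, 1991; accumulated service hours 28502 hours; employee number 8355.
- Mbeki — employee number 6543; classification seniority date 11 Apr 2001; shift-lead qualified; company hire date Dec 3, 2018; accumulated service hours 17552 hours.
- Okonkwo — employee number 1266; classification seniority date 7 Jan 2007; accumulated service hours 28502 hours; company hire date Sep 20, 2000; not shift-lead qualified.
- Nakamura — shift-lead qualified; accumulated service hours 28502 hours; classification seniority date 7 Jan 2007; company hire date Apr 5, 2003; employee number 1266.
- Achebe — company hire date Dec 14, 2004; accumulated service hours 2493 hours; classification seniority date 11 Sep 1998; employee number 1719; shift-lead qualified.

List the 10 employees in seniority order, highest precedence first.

Fontaine, Mendoza, Petrov, Nakamura, Okonkwo, Mbeki, Espinoza, Greco, Baptiste, Achebe

By accumulated service hours (higher first): Fontaine (37862 hours); then Mendoza, Petrov, Nakamura and Okonkwo (each 28502 hours); then Mbeki and Espinoza (both 17552 hours); then Greco (16430 hours); then Baptiste (13641 hours); then Achebe (2493 hours).
Among Mendoza, Petrov, Nakamura and Okonkwo, by classification seniority date (earlier first): Mendoza (21 Aug 2003) before Petrov (13 Feb 2004) before Nakamura and Okonkwo (7 Jan 2007).
Nakamura and Okonkwo both have employee number 1266, so the next rule applies.
Among Nakamura and Okonkwo, shift-lead qualified before not shift-lead qualified: Nakamura (shift-lead qualified) before Okonkwo (not shift-lead qualified).
Mbeki and Espinoza both have classification seniority date 11 Apr 2001, so the next rule applies.
Among Mbeki and Espinoza, by employee number (lower first): Mbeki (6543) before Espinoza (9222).
Full order: Fontaine, Mendoza, Petrov, Nakamura, Okonkwo, Mbeki, Espinoza, Greco, Baptiste, Achebe.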